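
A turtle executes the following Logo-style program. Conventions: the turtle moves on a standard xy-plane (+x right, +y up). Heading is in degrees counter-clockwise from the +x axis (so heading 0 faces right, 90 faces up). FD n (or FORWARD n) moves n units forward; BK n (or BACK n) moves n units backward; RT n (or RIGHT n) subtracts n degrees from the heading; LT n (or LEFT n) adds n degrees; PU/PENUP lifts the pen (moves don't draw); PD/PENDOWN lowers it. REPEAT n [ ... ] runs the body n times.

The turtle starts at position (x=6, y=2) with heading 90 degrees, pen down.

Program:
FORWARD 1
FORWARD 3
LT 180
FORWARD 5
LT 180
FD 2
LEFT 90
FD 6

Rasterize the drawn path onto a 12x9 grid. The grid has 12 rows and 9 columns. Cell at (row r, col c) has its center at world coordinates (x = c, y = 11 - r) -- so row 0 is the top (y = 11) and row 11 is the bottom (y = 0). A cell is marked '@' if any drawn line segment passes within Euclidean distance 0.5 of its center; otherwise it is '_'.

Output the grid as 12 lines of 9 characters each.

Answer: _________
_________
_________
_________
_________
______@__
______@__
______@__
@@@@@@@__
______@__
______@__
_________

Derivation:
Segment 0: (6,2) -> (6,3)
Segment 1: (6,3) -> (6,6)
Segment 2: (6,6) -> (6,1)
Segment 3: (6,1) -> (6,3)
Segment 4: (6,3) -> (0,3)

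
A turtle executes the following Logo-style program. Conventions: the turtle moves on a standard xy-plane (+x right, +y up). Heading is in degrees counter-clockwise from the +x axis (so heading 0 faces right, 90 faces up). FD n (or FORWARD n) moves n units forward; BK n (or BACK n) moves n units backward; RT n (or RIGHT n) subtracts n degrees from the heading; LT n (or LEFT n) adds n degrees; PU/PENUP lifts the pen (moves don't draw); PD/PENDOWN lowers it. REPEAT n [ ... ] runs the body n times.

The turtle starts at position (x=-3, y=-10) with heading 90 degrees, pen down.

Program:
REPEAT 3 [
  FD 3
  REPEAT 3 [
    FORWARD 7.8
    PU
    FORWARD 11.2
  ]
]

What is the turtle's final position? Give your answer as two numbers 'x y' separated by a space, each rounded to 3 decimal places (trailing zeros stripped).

Answer: -3 170

Derivation:
Executing turtle program step by step:
Start: pos=(-3,-10), heading=90, pen down
REPEAT 3 [
  -- iteration 1/3 --
  FD 3: (-3,-10) -> (-3,-7) [heading=90, draw]
  REPEAT 3 [
    -- iteration 1/3 --
    FD 7.8: (-3,-7) -> (-3,0.8) [heading=90, draw]
    PU: pen up
    FD 11.2: (-3,0.8) -> (-3,12) [heading=90, move]
    -- iteration 2/3 --
    FD 7.8: (-3,12) -> (-3,19.8) [heading=90, move]
    PU: pen up
    FD 11.2: (-3,19.8) -> (-3,31) [heading=90, move]
    -- iteration 3/3 --
    FD 7.8: (-3,31) -> (-3,38.8) [heading=90, move]
    PU: pen up
    FD 11.2: (-3,38.8) -> (-3,50) [heading=90, move]
  ]
  -- iteration 2/3 --
  FD 3: (-3,50) -> (-3,53) [heading=90, move]
  REPEAT 3 [
    -- iteration 1/3 --
    FD 7.8: (-3,53) -> (-3,60.8) [heading=90, move]
    PU: pen up
    FD 11.2: (-3,60.8) -> (-3,72) [heading=90, move]
    -- iteration 2/3 --
    FD 7.8: (-3,72) -> (-3,79.8) [heading=90, move]
    PU: pen up
    FD 11.2: (-3,79.8) -> (-3,91) [heading=90, move]
    -- iteration 3/3 --
    FD 7.8: (-3,91) -> (-3,98.8) [heading=90, move]
    PU: pen up
    FD 11.2: (-3,98.8) -> (-3,110) [heading=90, move]
  ]
  -- iteration 3/3 --
  FD 3: (-3,110) -> (-3,113) [heading=90, move]
  REPEAT 3 [
    -- iteration 1/3 --
    FD 7.8: (-3,113) -> (-3,120.8) [heading=90, move]
    PU: pen up
    FD 11.2: (-3,120.8) -> (-3,132) [heading=90, move]
    -- iteration 2/3 --
    FD 7.8: (-3,132) -> (-3,139.8) [heading=90, move]
    PU: pen up
    FD 11.2: (-3,139.8) -> (-3,151) [heading=90, move]
    -- iteration 3/3 --
    FD 7.8: (-3,151) -> (-3,158.8) [heading=90, move]
    PU: pen up
    FD 11.2: (-3,158.8) -> (-3,170) [heading=90, move]
  ]
]
Final: pos=(-3,170), heading=90, 2 segment(s) drawn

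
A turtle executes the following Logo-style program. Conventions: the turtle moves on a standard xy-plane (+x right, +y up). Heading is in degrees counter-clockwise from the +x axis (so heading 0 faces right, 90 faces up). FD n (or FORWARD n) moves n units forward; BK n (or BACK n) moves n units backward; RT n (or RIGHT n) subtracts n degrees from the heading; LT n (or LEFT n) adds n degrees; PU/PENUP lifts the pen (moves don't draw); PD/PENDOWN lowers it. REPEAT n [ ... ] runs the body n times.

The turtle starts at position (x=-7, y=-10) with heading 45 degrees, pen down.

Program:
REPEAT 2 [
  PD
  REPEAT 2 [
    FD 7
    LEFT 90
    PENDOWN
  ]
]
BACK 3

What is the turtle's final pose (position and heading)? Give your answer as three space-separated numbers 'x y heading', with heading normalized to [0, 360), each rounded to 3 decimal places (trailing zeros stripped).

Executing turtle program step by step:
Start: pos=(-7,-10), heading=45, pen down
REPEAT 2 [
  -- iteration 1/2 --
  PD: pen down
  REPEAT 2 [
    -- iteration 1/2 --
    FD 7: (-7,-10) -> (-2.05,-5.05) [heading=45, draw]
    LT 90: heading 45 -> 135
    PD: pen down
    -- iteration 2/2 --
    FD 7: (-2.05,-5.05) -> (-7,-0.101) [heading=135, draw]
    LT 90: heading 135 -> 225
    PD: pen down
  ]
  -- iteration 2/2 --
  PD: pen down
  REPEAT 2 [
    -- iteration 1/2 --
    FD 7: (-7,-0.101) -> (-11.95,-5.05) [heading=225, draw]
    LT 90: heading 225 -> 315
    PD: pen down
    -- iteration 2/2 --
    FD 7: (-11.95,-5.05) -> (-7,-10) [heading=315, draw]
    LT 90: heading 315 -> 45
    PD: pen down
  ]
]
BK 3: (-7,-10) -> (-9.121,-12.121) [heading=45, draw]
Final: pos=(-9.121,-12.121), heading=45, 5 segment(s) drawn

Answer: -9.121 -12.121 45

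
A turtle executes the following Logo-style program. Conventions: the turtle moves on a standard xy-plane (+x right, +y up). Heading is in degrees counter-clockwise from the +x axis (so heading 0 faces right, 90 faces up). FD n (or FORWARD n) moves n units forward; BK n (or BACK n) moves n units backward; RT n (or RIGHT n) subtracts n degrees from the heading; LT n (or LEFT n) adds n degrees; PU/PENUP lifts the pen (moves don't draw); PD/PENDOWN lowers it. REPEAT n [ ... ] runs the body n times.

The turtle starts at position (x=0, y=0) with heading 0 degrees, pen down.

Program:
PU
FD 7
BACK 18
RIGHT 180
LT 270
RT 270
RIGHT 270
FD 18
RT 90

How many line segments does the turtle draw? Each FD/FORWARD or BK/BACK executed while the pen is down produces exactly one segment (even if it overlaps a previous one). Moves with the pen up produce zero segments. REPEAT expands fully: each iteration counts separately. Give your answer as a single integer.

Executing turtle program step by step:
Start: pos=(0,0), heading=0, pen down
PU: pen up
FD 7: (0,0) -> (7,0) [heading=0, move]
BK 18: (7,0) -> (-11,0) [heading=0, move]
RT 180: heading 0 -> 180
LT 270: heading 180 -> 90
RT 270: heading 90 -> 180
RT 270: heading 180 -> 270
FD 18: (-11,0) -> (-11,-18) [heading=270, move]
RT 90: heading 270 -> 180
Final: pos=(-11,-18), heading=180, 0 segment(s) drawn
Segments drawn: 0

Answer: 0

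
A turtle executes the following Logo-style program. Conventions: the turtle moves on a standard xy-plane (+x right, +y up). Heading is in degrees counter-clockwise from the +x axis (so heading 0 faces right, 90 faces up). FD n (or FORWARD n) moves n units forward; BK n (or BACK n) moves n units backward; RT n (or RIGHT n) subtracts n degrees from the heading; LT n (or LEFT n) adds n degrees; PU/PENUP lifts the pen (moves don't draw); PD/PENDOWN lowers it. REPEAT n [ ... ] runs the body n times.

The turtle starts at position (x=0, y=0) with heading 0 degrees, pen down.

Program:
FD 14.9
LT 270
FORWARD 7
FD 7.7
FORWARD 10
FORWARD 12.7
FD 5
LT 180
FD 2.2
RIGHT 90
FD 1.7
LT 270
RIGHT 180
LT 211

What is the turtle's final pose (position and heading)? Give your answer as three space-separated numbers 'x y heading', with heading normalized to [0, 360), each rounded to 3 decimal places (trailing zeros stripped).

Executing turtle program step by step:
Start: pos=(0,0), heading=0, pen down
FD 14.9: (0,0) -> (14.9,0) [heading=0, draw]
LT 270: heading 0 -> 270
FD 7: (14.9,0) -> (14.9,-7) [heading=270, draw]
FD 7.7: (14.9,-7) -> (14.9,-14.7) [heading=270, draw]
FD 10: (14.9,-14.7) -> (14.9,-24.7) [heading=270, draw]
FD 12.7: (14.9,-24.7) -> (14.9,-37.4) [heading=270, draw]
FD 5: (14.9,-37.4) -> (14.9,-42.4) [heading=270, draw]
LT 180: heading 270 -> 90
FD 2.2: (14.9,-42.4) -> (14.9,-40.2) [heading=90, draw]
RT 90: heading 90 -> 0
FD 1.7: (14.9,-40.2) -> (16.6,-40.2) [heading=0, draw]
LT 270: heading 0 -> 270
RT 180: heading 270 -> 90
LT 211: heading 90 -> 301
Final: pos=(16.6,-40.2), heading=301, 8 segment(s) drawn

Answer: 16.6 -40.2 301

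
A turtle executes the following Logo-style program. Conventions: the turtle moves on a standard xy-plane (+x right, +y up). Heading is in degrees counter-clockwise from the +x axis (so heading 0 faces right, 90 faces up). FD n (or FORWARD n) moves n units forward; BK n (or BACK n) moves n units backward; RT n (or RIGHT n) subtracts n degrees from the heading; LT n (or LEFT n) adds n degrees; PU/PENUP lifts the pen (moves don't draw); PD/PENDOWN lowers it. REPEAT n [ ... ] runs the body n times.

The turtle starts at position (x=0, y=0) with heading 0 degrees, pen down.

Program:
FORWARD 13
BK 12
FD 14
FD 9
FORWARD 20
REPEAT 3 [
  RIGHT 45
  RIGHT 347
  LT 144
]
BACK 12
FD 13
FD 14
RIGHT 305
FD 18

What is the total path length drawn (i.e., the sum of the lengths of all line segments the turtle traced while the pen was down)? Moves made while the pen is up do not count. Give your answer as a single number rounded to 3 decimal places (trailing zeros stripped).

Answer: 125

Derivation:
Executing turtle program step by step:
Start: pos=(0,0), heading=0, pen down
FD 13: (0,0) -> (13,0) [heading=0, draw]
BK 12: (13,0) -> (1,0) [heading=0, draw]
FD 14: (1,0) -> (15,0) [heading=0, draw]
FD 9: (15,0) -> (24,0) [heading=0, draw]
FD 20: (24,0) -> (44,0) [heading=0, draw]
REPEAT 3 [
  -- iteration 1/3 --
  RT 45: heading 0 -> 315
  RT 347: heading 315 -> 328
  LT 144: heading 328 -> 112
  -- iteration 2/3 --
  RT 45: heading 112 -> 67
  RT 347: heading 67 -> 80
  LT 144: heading 80 -> 224
  -- iteration 3/3 --
  RT 45: heading 224 -> 179
  RT 347: heading 179 -> 192
  LT 144: heading 192 -> 336
]
BK 12: (44,0) -> (33.037,4.881) [heading=336, draw]
FD 13: (33.037,4.881) -> (44.914,-0.407) [heading=336, draw]
FD 14: (44.914,-0.407) -> (57.703,-6.101) [heading=336, draw]
RT 305: heading 336 -> 31
FD 18: (57.703,-6.101) -> (73.132,3.17) [heading=31, draw]
Final: pos=(73.132,3.17), heading=31, 9 segment(s) drawn

Segment lengths:
  seg 1: (0,0) -> (13,0), length = 13
  seg 2: (13,0) -> (1,0), length = 12
  seg 3: (1,0) -> (15,0), length = 14
  seg 4: (15,0) -> (24,0), length = 9
  seg 5: (24,0) -> (44,0), length = 20
  seg 6: (44,0) -> (33.037,4.881), length = 12
  seg 7: (33.037,4.881) -> (44.914,-0.407), length = 13
  seg 8: (44.914,-0.407) -> (57.703,-6.101), length = 14
  seg 9: (57.703,-6.101) -> (73.132,3.17), length = 18
Total = 125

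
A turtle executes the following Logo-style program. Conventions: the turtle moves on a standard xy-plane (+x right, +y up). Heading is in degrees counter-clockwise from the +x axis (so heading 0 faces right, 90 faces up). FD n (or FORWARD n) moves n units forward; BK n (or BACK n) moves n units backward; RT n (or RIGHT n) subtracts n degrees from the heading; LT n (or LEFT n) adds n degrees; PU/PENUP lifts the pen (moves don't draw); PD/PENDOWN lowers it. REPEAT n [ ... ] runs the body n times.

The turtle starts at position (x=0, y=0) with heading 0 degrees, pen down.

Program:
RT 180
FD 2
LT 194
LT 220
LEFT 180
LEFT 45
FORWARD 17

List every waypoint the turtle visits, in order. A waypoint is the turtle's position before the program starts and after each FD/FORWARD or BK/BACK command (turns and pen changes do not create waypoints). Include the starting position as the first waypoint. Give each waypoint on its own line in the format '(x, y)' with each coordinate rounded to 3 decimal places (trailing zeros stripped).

Answer: (0, 0)
(-2, 0)
(-4.659, 16.791)

Derivation:
Executing turtle program step by step:
Start: pos=(0,0), heading=0, pen down
RT 180: heading 0 -> 180
FD 2: (0,0) -> (-2,0) [heading=180, draw]
LT 194: heading 180 -> 14
LT 220: heading 14 -> 234
LT 180: heading 234 -> 54
LT 45: heading 54 -> 99
FD 17: (-2,0) -> (-4.659,16.791) [heading=99, draw]
Final: pos=(-4.659,16.791), heading=99, 2 segment(s) drawn
Waypoints (3 total):
(0, 0)
(-2, 0)
(-4.659, 16.791)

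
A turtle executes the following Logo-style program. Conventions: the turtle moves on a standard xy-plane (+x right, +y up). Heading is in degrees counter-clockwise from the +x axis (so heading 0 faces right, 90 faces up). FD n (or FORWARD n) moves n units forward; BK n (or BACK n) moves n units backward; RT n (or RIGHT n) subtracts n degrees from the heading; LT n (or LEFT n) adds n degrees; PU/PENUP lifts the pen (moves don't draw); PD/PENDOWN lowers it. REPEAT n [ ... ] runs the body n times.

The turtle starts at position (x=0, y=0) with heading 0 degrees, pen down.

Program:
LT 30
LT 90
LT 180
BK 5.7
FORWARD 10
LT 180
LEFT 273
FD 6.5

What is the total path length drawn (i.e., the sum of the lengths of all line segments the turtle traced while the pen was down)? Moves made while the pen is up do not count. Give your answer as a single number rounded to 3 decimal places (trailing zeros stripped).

Executing turtle program step by step:
Start: pos=(0,0), heading=0, pen down
LT 30: heading 0 -> 30
LT 90: heading 30 -> 120
LT 180: heading 120 -> 300
BK 5.7: (0,0) -> (-2.85,4.936) [heading=300, draw]
FD 10: (-2.85,4.936) -> (2.15,-3.724) [heading=300, draw]
LT 180: heading 300 -> 120
LT 273: heading 120 -> 33
FD 6.5: (2.15,-3.724) -> (7.601,-0.184) [heading=33, draw]
Final: pos=(7.601,-0.184), heading=33, 3 segment(s) drawn

Segment lengths:
  seg 1: (0,0) -> (-2.85,4.936), length = 5.7
  seg 2: (-2.85,4.936) -> (2.15,-3.724), length = 10
  seg 3: (2.15,-3.724) -> (7.601,-0.184), length = 6.5
Total = 22.2

Answer: 22.2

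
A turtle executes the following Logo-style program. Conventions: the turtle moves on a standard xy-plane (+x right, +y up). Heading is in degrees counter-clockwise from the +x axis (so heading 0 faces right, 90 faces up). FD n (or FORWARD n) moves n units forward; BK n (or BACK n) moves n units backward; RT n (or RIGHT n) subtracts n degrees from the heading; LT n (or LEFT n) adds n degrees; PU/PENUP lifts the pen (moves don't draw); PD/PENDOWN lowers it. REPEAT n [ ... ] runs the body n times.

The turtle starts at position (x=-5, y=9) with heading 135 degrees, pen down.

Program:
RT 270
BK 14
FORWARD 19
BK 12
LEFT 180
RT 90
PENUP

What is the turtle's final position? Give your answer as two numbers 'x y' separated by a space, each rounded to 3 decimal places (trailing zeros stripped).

Answer: -0.05 13.95

Derivation:
Executing turtle program step by step:
Start: pos=(-5,9), heading=135, pen down
RT 270: heading 135 -> 225
BK 14: (-5,9) -> (4.899,18.899) [heading=225, draw]
FD 19: (4.899,18.899) -> (-8.536,5.464) [heading=225, draw]
BK 12: (-8.536,5.464) -> (-0.05,13.95) [heading=225, draw]
LT 180: heading 225 -> 45
RT 90: heading 45 -> 315
PU: pen up
Final: pos=(-0.05,13.95), heading=315, 3 segment(s) drawn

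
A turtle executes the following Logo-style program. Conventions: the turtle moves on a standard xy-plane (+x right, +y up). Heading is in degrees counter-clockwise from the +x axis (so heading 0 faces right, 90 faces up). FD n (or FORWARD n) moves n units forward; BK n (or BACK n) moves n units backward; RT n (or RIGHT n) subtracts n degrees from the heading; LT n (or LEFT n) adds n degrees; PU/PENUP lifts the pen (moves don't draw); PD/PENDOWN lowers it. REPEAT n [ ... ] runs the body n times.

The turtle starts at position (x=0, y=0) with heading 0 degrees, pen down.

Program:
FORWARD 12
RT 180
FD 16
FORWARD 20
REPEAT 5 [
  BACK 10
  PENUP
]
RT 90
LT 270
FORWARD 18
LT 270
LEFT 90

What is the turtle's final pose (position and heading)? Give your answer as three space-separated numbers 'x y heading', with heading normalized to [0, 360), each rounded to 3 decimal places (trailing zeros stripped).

Answer: 44 0 0

Derivation:
Executing turtle program step by step:
Start: pos=(0,0), heading=0, pen down
FD 12: (0,0) -> (12,0) [heading=0, draw]
RT 180: heading 0 -> 180
FD 16: (12,0) -> (-4,0) [heading=180, draw]
FD 20: (-4,0) -> (-24,0) [heading=180, draw]
REPEAT 5 [
  -- iteration 1/5 --
  BK 10: (-24,0) -> (-14,0) [heading=180, draw]
  PU: pen up
  -- iteration 2/5 --
  BK 10: (-14,0) -> (-4,0) [heading=180, move]
  PU: pen up
  -- iteration 3/5 --
  BK 10: (-4,0) -> (6,0) [heading=180, move]
  PU: pen up
  -- iteration 4/5 --
  BK 10: (6,0) -> (16,0) [heading=180, move]
  PU: pen up
  -- iteration 5/5 --
  BK 10: (16,0) -> (26,0) [heading=180, move]
  PU: pen up
]
RT 90: heading 180 -> 90
LT 270: heading 90 -> 0
FD 18: (26,0) -> (44,0) [heading=0, move]
LT 270: heading 0 -> 270
LT 90: heading 270 -> 0
Final: pos=(44,0), heading=0, 4 segment(s) drawn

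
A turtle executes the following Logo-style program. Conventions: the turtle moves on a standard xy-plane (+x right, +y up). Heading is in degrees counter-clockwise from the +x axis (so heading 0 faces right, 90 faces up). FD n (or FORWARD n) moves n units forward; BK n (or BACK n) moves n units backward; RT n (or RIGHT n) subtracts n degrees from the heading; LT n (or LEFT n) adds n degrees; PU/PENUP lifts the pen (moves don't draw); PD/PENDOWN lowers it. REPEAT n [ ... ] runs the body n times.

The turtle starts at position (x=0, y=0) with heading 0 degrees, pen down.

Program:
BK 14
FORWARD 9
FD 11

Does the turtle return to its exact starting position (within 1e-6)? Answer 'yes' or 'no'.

Executing turtle program step by step:
Start: pos=(0,0), heading=0, pen down
BK 14: (0,0) -> (-14,0) [heading=0, draw]
FD 9: (-14,0) -> (-5,0) [heading=0, draw]
FD 11: (-5,0) -> (6,0) [heading=0, draw]
Final: pos=(6,0), heading=0, 3 segment(s) drawn

Start position: (0, 0)
Final position: (6, 0)
Distance = 6; >= 1e-6 -> NOT closed

Answer: no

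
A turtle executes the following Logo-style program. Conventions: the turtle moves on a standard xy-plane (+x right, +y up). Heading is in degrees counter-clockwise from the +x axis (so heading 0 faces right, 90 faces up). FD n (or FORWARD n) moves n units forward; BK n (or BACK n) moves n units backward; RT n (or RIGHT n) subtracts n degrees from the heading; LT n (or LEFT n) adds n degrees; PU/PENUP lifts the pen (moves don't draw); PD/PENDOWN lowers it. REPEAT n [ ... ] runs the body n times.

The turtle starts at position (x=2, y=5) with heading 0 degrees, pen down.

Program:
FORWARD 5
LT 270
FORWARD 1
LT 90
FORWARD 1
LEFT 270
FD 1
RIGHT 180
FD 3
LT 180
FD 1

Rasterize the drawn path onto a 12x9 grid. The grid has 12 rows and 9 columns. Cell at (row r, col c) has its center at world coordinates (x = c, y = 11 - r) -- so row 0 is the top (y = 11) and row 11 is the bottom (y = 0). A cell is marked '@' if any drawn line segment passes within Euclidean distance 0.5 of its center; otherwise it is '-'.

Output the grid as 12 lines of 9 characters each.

Answer: ---------
---------
---------
---------
---------
--------@
--@@@@@@@
-------@@
--------@
---------
---------
---------

Derivation:
Segment 0: (2,5) -> (7,5)
Segment 1: (7,5) -> (7,4)
Segment 2: (7,4) -> (8,4)
Segment 3: (8,4) -> (8,3)
Segment 4: (8,3) -> (8,6)
Segment 5: (8,6) -> (8,5)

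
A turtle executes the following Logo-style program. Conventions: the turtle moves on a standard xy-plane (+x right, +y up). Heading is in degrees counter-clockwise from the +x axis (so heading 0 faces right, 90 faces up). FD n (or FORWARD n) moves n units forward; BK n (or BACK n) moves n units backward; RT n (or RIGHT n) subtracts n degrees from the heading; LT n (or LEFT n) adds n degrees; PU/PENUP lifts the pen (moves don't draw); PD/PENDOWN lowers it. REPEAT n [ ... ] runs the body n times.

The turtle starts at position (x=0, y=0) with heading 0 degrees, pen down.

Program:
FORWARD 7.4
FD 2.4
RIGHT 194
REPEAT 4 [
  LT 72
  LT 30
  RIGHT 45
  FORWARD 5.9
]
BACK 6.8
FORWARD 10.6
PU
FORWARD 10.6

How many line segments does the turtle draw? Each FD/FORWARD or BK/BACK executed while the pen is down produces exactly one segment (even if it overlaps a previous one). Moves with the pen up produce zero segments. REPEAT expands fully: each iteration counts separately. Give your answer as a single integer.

Answer: 8

Derivation:
Executing turtle program step by step:
Start: pos=(0,0), heading=0, pen down
FD 7.4: (0,0) -> (7.4,0) [heading=0, draw]
FD 2.4: (7.4,0) -> (9.8,0) [heading=0, draw]
RT 194: heading 0 -> 166
REPEAT 4 [
  -- iteration 1/4 --
  LT 72: heading 166 -> 238
  LT 30: heading 238 -> 268
  RT 45: heading 268 -> 223
  FD 5.9: (9.8,0) -> (5.485,-4.024) [heading=223, draw]
  -- iteration 2/4 --
  LT 72: heading 223 -> 295
  LT 30: heading 295 -> 325
  RT 45: heading 325 -> 280
  FD 5.9: (5.485,-4.024) -> (6.51,-9.834) [heading=280, draw]
  -- iteration 3/4 --
  LT 72: heading 280 -> 352
  LT 30: heading 352 -> 22
  RT 45: heading 22 -> 337
  FD 5.9: (6.51,-9.834) -> (11.941,-12.139) [heading=337, draw]
  -- iteration 4/4 --
  LT 72: heading 337 -> 49
  LT 30: heading 49 -> 79
  RT 45: heading 79 -> 34
  FD 5.9: (11.941,-12.139) -> (16.832,-8.84) [heading=34, draw]
]
BK 6.8: (16.832,-8.84) -> (11.194,-12.643) [heading=34, draw]
FD 10.6: (11.194,-12.643) -> (19.982,-6.715) [heading=34, draw]
PU: pen up
FD 10.6: (19.982,-6.715) -> (28.77,-0.788) [heading=34, move]
Final: pos=(28.77,-0.788), heading=34, 8 segment(s) drawn
Segments drawn: 8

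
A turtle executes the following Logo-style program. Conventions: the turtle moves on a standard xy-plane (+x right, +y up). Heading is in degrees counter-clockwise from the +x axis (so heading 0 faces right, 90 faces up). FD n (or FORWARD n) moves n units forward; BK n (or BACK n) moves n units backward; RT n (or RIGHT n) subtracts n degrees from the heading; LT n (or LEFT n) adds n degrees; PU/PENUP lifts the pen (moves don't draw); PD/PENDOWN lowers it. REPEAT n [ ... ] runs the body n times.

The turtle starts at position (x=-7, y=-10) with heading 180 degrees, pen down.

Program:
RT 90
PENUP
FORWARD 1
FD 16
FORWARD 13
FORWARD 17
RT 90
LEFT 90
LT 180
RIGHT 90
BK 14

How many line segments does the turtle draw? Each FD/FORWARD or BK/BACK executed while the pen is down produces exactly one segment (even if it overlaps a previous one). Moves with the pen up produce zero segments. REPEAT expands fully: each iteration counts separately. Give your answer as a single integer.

Answer: 0

Derivation:
Executing turtle program step by step:
Start: pos=(-7,-10), heading=180, pen down
RT 90: heading 180 -> 90
PU: pen up
FD 1: (-7,-10) -> (-7,-9) [heading=90, move]
FD 16: (-7,-9) -> (-7,7) [heading=90, move]
FD 13: (-7,7) -> (-7,20) [heading=90, move]
FD 17: (-7,20) -> (-7,37) [heading=90, move]
RT 90: heading 90 -> 0
LT 90: heading 0 -> 90
LT 180: heading 90 -> 270
RT 90: heading 270 -> 180
BK 14: (-7,37) -> (7,37) [heading=180, move]
Final: pos=(7,37), heading=180, 0 segment(s) drawn
Segments drawn: 0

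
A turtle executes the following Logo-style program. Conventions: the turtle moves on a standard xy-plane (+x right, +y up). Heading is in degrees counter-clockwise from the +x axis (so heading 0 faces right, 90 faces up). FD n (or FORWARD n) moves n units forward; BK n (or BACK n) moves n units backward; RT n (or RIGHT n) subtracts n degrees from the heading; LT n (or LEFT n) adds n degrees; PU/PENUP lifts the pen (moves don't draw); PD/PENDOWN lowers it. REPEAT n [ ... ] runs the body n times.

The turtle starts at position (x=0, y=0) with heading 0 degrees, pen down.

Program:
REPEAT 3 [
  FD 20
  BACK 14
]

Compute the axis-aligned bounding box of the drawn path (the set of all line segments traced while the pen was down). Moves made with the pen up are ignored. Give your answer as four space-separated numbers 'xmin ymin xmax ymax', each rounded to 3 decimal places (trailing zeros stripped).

Executing turtle program step by step:
Start: pos=(0,0), heading=0, pen down
REPEAT 3 [
  -- iteration 1/3 --
  FD 20: (0,0) -> (20,0) [heading=0, draw]
  BK 14: (20,0) -> (6,0) [heading=0, draw]
  -- iteration 2/3 --
  FD 20: (6,0) -> (26,0) [heading=0, draw]
  BK 14: (26,0) -> (12,0) [heading=0, draw]
  -- iteration 3/3 --
  FD 20: (12,0) -> (32,0) [heading=0, draw]
  BK 14: (32,0) -> (18,0) [heading=0, draw]
]
Final: pos=(18,0), heading=0, 6 segment(s) drawn

Segment endpoints: x in {0, 6, 12, 18, 20, 26, 32}, y in {0}
xmin=0, ymin=0, xmax=32, ymax=0

Answer: 0 0 32 0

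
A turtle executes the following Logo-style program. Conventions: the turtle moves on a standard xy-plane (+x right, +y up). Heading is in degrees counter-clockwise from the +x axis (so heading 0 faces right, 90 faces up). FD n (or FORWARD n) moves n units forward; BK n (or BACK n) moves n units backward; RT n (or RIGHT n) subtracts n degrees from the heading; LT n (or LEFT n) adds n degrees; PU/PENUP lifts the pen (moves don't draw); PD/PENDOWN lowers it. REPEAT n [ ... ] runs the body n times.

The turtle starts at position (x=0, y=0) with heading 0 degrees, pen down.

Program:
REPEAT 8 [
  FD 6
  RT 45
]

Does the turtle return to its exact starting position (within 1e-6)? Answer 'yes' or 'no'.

Answer: yes

Derivation:
Executing turtle program step by step:
Start: pos=(0,0), heading=0, pen down
REPEAT 8 [
  -- iteration 1/8 --
  FD 6: (0,0) -> (6,0) [heading=0, draw]
  RT 45: heading 0 -> 315
  -- iteration 2/8 --
  FD 6: (6,0) -> (10.243,-4.243) [heading=315, draw]
  RT 45: heading 315 -> 270
  -- iteration 3/8 --
  FD 6: (10.243,-4.243) -> (10.243,-10.243) [heading=270, draw]
  RT 45: heading 270 -> 225
  -- iteration 4/8 --
  FD 6: (10.243,-10.243) -> (6,-14.485) [heading=225, draw]
  RT 45: heading 225 -> 180
  -- iteration 5/8 --
  FD 6: (6,-14.485) -> (0,-14.485) [heading=180, draw]
  RT 45: heading 180 -> 135
  -- iteration 6/8 --
  FD 6: (0,-14.485) -> (-4.243,-10.243) [heading=135, draw]
  RT 45: heading 135 -> 90
  -- iteration 7/8 --
  FD 6: (-4.243,-10.243) -> (-4.243,-4.243) [heading=90, draw]
  RT 45: heading 90 -> 45
  -- iteration 8/8 --
  FD 6: (-4.243,-4.243) -> (0,0) [heading=45, draw]
  RT 45: heading 45 -> 0
]
Final: pos=(0,0), heading=0, 8 segment(s) drawn

Start position: (0, 0)
Final position: (0, 0)
Distance = 0; < 1e-6 -> CLOSED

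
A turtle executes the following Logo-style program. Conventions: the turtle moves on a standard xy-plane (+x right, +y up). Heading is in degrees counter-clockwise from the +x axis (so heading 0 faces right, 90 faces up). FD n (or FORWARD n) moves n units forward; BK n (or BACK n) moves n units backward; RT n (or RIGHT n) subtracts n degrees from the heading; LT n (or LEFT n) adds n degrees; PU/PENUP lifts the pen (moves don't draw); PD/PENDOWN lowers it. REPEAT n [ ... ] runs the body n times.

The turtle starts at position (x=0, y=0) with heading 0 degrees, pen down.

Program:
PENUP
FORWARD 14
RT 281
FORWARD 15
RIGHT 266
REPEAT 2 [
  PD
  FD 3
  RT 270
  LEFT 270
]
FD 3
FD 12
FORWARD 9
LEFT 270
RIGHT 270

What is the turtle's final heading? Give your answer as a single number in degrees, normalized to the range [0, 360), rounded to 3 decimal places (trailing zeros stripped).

Answer: 173

Derivation:
Executing turtle program step by step:
Start: pos=(0,0), heading=0, pen down
PU: pen up
FD 14: (0,0) -> (14,0) [heading=0, move]
RT 281: heading 0 -> 79
FD 15: (14,0) -> (16.862,14.724) [heading=79, move]
RT 266: heading 79 -> 173
REPEAT 2 [
  -- iteration 1/2 --
  PD: pen down
  FD 3: (16.862,14.724) -> (13.884,15.09) [heading=173, draw]
  RT 270: heading 173 -> 263
  LT 270: heading 263 -> 173
  -- iteration 2/2 --
  PD: pen down
  FD 3: (13.884,15.09) -> (10.907,15.456) [heading=173, draw]
  RT 270: heading 173 -> 263
  LT 270: heading 263 -> 173
]
FD 3: (10.907,15.456) -> (7.929,15.821) [heading=173, draw]
FD 12: (7.929,15.821) -> (-3.981,17.284) [heading=173, draw]
FD 9: (-3.981,17.284) -> (-12.914,18.38) [heading=173, draw]
LT 270: heading 173 -> 83
RT 270: heading 83 -> 173
Final: pos=(-12.914,18.38), heading=173, 5 segment(s) drawn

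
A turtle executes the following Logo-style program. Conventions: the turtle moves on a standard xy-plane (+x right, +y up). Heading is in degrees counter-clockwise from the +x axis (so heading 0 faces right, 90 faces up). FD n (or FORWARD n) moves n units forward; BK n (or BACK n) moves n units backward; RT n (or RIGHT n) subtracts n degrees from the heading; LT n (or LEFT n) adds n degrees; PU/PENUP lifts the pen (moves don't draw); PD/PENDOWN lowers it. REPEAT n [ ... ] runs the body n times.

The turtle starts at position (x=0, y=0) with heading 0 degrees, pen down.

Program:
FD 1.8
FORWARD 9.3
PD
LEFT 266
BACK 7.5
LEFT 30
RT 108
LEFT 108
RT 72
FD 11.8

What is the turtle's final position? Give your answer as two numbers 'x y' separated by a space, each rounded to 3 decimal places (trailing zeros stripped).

Answer: 3.135 -0.715

Derivation:
Executing turtle program step by step:
Start: pos=(0,0), heading=0, pen down
FD 1.8: (0,0) -> (1.8,0) [heading=0, draw]
FD 9.3: (1.8,0) -> (11.1,0) [heading=0, draw]
PD: pen down
LT 266: heading 0 -> 266
BK 7.5: (11.1,0) -> (11.623,7.482) [heading=266, draw]
LT 30: heading 266 -> 296
RT 108: heading 296 -> 188
LT 108: heading 188 -> 296
RT 72: heading 296 -> 224
FD 11.8: (11.623,7.482) -> (3.135,-0.715) [heading=224, draw]
Final: pos=(3.135,-0.715), heading=224, 4 segment(s) drawn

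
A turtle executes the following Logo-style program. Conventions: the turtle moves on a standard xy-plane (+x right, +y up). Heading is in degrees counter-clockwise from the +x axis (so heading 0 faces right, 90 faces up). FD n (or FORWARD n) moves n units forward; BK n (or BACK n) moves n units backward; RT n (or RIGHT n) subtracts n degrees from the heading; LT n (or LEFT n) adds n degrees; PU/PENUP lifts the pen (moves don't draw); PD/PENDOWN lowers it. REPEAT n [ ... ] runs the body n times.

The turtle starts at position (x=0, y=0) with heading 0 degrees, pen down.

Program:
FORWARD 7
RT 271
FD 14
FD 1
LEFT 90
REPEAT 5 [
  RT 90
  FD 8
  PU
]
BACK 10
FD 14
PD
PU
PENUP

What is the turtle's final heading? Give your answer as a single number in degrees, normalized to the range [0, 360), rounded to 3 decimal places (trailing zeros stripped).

Answer: 89

Derivation:
Executing turtle program step by step:
Start: pos=(0,0), heading=0, pen down
FD 7: (0,0) -> (7,0) [heading=0, draw]
RT 271: heading 0 -> 89
FD 14: (7,0) -> (7.244,13.998) [heading=89, draw]
FD 1: (7.244,13.998) -> (7.262,14.998) [heading=89, draw]
LT 90: heading 89 -> 179
REPEAT 5 [
  -- iteration 1/5 --
  RT 90: heading 179 -> 89
  FD 8: (7.262,14.998) -> (7.401,22.996) [heading=89, draw]
  PU: pen up
  -- iteration 2/5 --
  RT 90: heading 89 -> 359
  FD 8: (7.401,22.996) -> (15.4,22.857) [heading=359, move]
  PU: pen up
  -- iteration 3/5 --
  RT 90: heading 359 -> 269
  FD 8: (15.4,22.857) -> (15.261,14.858) [heading=269, move]
  PU: pen up
  -- iteration 4/5 --
  RT 90: heading 269 -> 179
  FD 8: (15.261,14.858) -> (7.262,14.998) [heading=179, move]
  PU: pen up
  -- iteration 5/5 --
  RT 90: heading 179 -> 89
  FD 8: (7.262,14.998) -> (7.401,22.996) [heading=89, move]
  PU: pen up
]
BK 10: (7.401,22.996) -> (7.227,12.998) [heading=89, move]
FD 14: (7.227,12.998) -> (7.471,26.996) [heading=89, move]
PD: pen down
PU: pen up
PU: pen up
Final: pos=(7.471,26.996), heading=89, 4 segment(s) drawn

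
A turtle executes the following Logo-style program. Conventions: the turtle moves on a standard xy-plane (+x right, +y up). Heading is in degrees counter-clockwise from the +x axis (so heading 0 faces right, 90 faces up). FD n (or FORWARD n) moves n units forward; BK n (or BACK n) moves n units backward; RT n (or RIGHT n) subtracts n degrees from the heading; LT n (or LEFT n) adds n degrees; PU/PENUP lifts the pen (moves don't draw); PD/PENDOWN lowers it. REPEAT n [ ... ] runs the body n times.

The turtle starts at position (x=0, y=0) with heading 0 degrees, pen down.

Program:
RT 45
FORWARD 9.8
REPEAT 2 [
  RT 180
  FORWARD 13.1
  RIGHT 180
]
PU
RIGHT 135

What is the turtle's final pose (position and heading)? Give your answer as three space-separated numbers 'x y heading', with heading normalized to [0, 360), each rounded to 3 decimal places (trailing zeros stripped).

Executing turtle program step by step:
Start: pos=(0,0), heading=0, pen down
RT 45: heading 0 -> 315
FD 9.8: (0,0) -> (6.93,-6.93) [heading=315, draw]
REPEAT 2 [
  -- iteration 1/2 --
  RT 180: heading 315 -> 135
  FD 13.1: (6.93,-6.93) -> (-2.333,2.333) [heading=135, draw]
  RT 180: heading 135 -> 315
  -- iteration 2/2 --
  RT 180: heading 315 -> 135
  FD 13.1: (-2.333,2.333) -> (-11.597,11.597) [heading=135, draw]
  RT 180: heading 135 -> 315
]
PU: pen up
RT 135: heading 315 -> 180
Final: pos=(-11.597,11.597), heading=180, 3 segment(s) drawn

Answer: -11.597 11.597 180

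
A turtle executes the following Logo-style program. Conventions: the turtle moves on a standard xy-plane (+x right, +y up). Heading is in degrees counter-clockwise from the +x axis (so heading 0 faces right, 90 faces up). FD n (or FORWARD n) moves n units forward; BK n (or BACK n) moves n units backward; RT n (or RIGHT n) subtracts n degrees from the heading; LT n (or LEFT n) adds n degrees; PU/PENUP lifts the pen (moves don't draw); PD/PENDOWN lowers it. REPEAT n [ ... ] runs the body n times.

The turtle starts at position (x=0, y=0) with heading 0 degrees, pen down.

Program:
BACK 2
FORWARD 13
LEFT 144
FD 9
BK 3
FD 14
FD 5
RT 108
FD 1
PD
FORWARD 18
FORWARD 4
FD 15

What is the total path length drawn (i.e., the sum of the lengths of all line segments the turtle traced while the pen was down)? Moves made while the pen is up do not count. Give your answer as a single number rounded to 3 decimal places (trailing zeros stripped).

Executing turtle program step by step:
Start: pos=(0,0), heading=0, pen down
BK 2: (0,0) -> (-2,0) [heading=0, draw]
FD 13: (-2,0) -> (11,0) [heading=0, draw]
LT 144: heading 0 -> 144
FD 9: (11,0) -> (3.719,5.29) [heading=144, draw]
BK 3: (3.719,5.29) -> (6.146,3.527) [heading=144, draw]
FD 14: (6.146,3.527) -> (-5.18,11.756) [heading=144, draw]
FD 5: (-5.18,11.756) -> (-9.225,14.695) [heading=144, draw]
RT 108: heading 144 -> 36
FD 1: (-9.225,14.695) -> (-8.416,15.282) [heading=36, draw]
PD: pen down
FD 18: (-8.416,15.282) -> (6.146,25.863) [heading=36, draw]
FD 4: (6.146,25.863) -> (9.382,28.214) [heading=36, draw]
FD 15: (9.382,28.214) -> (21.517,37.03) [heading=36, draw]
Final: pos=(21.517,37.03), heading=36, 10 segment(s) drawn

Segment lengths:
  seg 1: (0,0) -> (-2,0), length = 2
  seg 2: (-2,0) -> (11,0), length = 13
  seg 3: (11,0) -> (3.719,5.29), length = 9
  seg 4: (3.719,5.29) -> (6.146,3.527), length = 3
  seg 5: (6.146,3.527) -> (-5.18,11.756), length = 14
  seg 6: (-5.18,11.756) -> (-9.225,14.695), length = 5
  seg 7: (-9.225,14.695) -> (-8.416,15.282), length = 1
  seg 8: (-8.416,15.282) -> (6.146,25.863), length = 18
  seg 9: (6.146,25.863) -> (9.382,28.214), length = 4
  seg 10: (9.382,28.214) -> (21.517,37.03), length = 15
Total = 84

Answer: 84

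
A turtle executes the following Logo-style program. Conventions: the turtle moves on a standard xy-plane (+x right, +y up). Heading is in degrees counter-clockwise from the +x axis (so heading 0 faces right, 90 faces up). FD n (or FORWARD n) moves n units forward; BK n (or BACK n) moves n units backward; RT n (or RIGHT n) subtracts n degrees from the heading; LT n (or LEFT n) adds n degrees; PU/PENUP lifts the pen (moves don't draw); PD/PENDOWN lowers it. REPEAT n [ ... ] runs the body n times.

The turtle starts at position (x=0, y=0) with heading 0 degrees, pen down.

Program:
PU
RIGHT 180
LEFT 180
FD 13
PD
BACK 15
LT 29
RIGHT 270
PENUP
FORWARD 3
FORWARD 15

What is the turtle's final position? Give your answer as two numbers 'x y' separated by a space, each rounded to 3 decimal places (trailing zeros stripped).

Answer: -10.727 15.743

Derivation:
Executing turtle program step by step:
Start: pos=(0,0), heading=0, pen down
PU: pen up
RT 180: heading 0 -> 180
LT 180: heading 180 -> 0
FD 13: (0,0) -> (13,0) [heading=0, move]
PD: pen down
BK 15: (13,0) -> (-2,0) [heading=0, draw]
LT 29: heading 0 -> 29
RT 270: heading 29 -> 119
PU: pen up
FD 3: (-2,0) -> (-3.454,2.624) [heading=119, move]
FD 15: (-3.454,2.624) -> (-10.727,15.743) [heading=119, move]
Final: pos=(-10.727,15.743), heading=119, 1 segment(s) drawn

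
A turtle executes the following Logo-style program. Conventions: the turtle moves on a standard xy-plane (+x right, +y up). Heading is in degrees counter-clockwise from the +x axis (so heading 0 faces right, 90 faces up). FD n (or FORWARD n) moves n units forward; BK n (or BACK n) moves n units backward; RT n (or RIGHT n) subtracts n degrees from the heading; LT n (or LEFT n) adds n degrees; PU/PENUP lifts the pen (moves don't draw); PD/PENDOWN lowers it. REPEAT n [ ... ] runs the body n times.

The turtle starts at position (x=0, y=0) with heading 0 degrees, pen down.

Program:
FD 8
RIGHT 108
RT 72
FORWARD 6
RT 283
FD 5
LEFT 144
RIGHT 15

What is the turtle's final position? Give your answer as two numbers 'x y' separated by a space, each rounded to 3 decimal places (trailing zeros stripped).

Executing turtle program step by step:
Start: pos=(0,0), heading=0, pen down
FD 8: (0,0) -> (8,0) [heading=0, draw]
RT 108: heading 0 -> 252
RT 72: heading 252 -> 180
FD 6: (8,0) -> (2,0) [heading=180, draw]
RT 283: heading 180 -> 257
FD 5: (2,0) -> (0.875,-4.872) [heading=257, draw]
LT 144: heading 257 -> 41
RT 15: heading 41 -> 26
Final: pos=(0.875,-4.872), heading=26, 3 segment(s) drawn

Answer: 0.875 -4.872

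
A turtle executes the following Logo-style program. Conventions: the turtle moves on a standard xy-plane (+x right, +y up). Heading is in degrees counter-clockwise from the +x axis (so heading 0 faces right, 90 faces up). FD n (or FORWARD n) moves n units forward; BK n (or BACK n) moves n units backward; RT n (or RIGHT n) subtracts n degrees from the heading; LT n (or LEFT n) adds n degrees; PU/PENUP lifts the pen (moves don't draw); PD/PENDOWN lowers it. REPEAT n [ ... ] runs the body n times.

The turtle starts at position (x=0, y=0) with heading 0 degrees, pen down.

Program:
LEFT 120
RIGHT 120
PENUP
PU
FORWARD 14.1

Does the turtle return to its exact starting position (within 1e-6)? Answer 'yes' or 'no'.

Executing turtle program step by step:
Start: pos=(0,0), heading=0, pen down
LT 120: heading 0 -> 120
RT 120: heading 120 -> 0
PU: pen up
PU: pen up
FD 14.1: (0,0) -> (14.1,0) [heading=0, move]
Final: pos=(14.1,0), heading=0, 0 segment(s) drawn

Start position: (0, 0)
Final position: (14.1, 0)
Distance = 14.1; >= 1e-6 -> NOT closed

Answer: no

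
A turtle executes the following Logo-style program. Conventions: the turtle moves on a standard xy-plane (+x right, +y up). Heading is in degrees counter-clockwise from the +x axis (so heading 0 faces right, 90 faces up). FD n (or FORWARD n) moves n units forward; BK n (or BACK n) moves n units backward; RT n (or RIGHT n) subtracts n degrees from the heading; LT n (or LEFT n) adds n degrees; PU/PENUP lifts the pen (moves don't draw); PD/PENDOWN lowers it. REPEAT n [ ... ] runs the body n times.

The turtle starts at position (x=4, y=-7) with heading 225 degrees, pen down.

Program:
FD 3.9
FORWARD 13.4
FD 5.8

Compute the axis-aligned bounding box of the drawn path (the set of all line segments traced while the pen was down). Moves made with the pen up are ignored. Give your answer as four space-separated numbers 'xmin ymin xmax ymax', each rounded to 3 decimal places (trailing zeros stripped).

Answer: -12.334 -23.334 4 -7

Derivation:
Executing turtle program step by step:
Start: pos=(4,-7), heading=225, pen down
FD 3.9: (4,-7) -> (1.242,-9.758) [heading=225, draw]
FD 13.4: (1.242,-9.758) -> (-8.233,-19.233) [heading=225, draw]
FD 5.8: (-8.233,-19.233) -> (-12.334,-23.334) [heading=225, draw]
Final: pos=(-12.334,-23.334), heading=225, 3 segment(s) drawn

Segment endpoints: x in {-12.334, -8.233, 1.242, 4}, y in {-23.334, -19.233, -9.758, -7}
xmin=-12.334, ymin=-23.334, xmax=4, ymax=-7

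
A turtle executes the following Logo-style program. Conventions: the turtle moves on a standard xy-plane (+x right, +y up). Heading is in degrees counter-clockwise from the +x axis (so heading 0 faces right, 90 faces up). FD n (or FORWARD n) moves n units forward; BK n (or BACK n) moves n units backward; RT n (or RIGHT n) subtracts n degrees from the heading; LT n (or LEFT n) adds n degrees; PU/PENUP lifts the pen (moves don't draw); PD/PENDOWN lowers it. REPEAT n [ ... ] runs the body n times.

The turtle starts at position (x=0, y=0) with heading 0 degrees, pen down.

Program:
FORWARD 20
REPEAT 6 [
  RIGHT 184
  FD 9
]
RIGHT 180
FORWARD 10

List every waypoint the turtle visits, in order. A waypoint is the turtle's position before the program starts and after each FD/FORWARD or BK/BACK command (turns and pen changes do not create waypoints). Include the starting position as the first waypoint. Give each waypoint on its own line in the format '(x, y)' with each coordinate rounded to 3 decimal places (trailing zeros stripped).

Executing turtle program step by step:
Start: pos=(0,0), heading=0, pen down
FD 20: (0,0) -> (20,0) [heading=0, draw]
REPEAT 6 [
  -- iteration 1/6 --
  RT 184: heading 0 -> 176
  FD 9: (20,0) -> (11.022,0.628) [heading=176, draw]
  -- iteration 2/6 --
  RT 184: heading 176 -> 352
  FD 9: (11.022,0.628) -> (19.934,-0.625) [heading=352, draw]
  -- iteration 3/6 --
  RT 184: heading 352 -> 168
  FD 9: (19.934,-0.625) -> (11.131,1.246) [heading=168, draw]
  -- iteration 4/6 --
  RT 184: heading 168 -> 344
  FD 9: (11.131,1.246) -> (19.782,-1.234) [heading=344, draw]
  -- iteration 5/6 --
  RT 184: heading 344 -> 160
  FD 9: (19.782,-1.234) -> (11.325,1.844) [heading=160, draw]
  -- iteration 6/6 --
  RT 184: heading 160 -> 336
  FD 9: (11.325,1.844) -> (19.547,-1.817) [heading=336, draw]
]
RT 180: heading 336 -> 156
FD 10: (19.547,-1.817) -> (10.412,2.251) [heading=156, draw]
Final: pos=(10.412,2.251), heading=156, 8 segment(s) drawn
Waypoints (9 total):
(0, 0)
(20, 0)
(11.022, 0.628)
(19.934, -0.625)
(11.131, 1.246)
(19.782, -1.234)
(11.325, 1.844)
(19.547, -1.817)
(10.412, 2.251)

Answer: (0, 0)
(20, 0)
(11.022, 0.628)
(19.934, -0.625)
(11.131, 1.246)
(19.782, -1.234)
(11.325, 1.844)
(19.547, -1.817)
(10.412, 2.251)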